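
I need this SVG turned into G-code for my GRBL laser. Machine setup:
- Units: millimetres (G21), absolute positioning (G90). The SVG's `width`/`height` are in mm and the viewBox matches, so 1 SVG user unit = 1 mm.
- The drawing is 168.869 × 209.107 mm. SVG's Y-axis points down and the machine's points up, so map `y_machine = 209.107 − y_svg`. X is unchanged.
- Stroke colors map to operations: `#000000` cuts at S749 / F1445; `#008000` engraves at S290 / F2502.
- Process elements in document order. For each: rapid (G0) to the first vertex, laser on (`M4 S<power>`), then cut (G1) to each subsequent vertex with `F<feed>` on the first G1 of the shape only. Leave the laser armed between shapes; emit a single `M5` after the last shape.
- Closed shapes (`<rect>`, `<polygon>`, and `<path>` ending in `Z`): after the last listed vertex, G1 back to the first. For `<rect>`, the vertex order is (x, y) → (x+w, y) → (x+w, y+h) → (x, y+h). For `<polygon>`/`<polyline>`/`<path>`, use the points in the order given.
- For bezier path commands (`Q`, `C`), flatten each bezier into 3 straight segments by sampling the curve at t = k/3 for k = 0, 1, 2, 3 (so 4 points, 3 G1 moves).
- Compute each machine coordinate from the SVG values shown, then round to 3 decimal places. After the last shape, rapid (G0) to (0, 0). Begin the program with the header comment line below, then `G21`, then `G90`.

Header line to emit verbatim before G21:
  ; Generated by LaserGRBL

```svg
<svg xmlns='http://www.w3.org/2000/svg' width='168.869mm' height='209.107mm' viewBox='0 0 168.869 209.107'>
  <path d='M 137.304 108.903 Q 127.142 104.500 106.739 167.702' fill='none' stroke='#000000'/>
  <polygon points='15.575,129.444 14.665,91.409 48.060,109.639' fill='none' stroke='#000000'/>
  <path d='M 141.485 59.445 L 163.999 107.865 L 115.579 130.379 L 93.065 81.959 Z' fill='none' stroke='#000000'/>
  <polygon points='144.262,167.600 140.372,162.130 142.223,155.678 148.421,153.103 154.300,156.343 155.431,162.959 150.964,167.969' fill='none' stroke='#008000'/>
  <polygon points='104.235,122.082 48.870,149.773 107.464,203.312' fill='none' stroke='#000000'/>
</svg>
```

viewBox `0 0 168.869 209.107` with mm width/height → 1 unit = 1 mm. Flip: y_m = 209.107 − y_svg.

**Shape 1** — `<path>` quadratic bezier, stroke `#000000` → cut (S749, F1445). Control points (SVG): P0=(137.304,108.903), P1=(127.142,104.500), P2=(106.739,167.702); sampled at t=k/3. Machine vertices: (137.304,100.204) → (129.391,95.628) → (119.203,76.028) → (106.739,41.405). Open path.

**Shape 2** — `<polygon>` regular polygon, stroke `#000000` → cut (S749, F1445). Machine vertices: (15.575,79.663) → (14.665,117.698) → (48.060,99.468) → (15.575,79.663). Closed: final G1 returns to the first vertex.

**Shape 3** — `<path>` regular polygon, stroke `#000000` → cut (S749, F1445). Machine vertices: (141.485,149.662) → (163.999,101.242) → (115.579,78.728) → (93.065,127.148) → (141.485,149.662). Closed: final G1 returns to the first vertex.

**Shape 4** — `<polygon>` regular polygon, stroke `#008000` → engrave (S290, F2502). Machine vertices: (144.262,41.507) → (140.372,46.977) → (142.223,53.429) → (148.421,56.004) → (154.300,52.764) → (155.431,46.148) → (150.964,41.138) → (144.262,41.507). Closed: final G1 returns to the first vertex.

**Shape 5** — `<polygon>` closed polygon, stroke `#000000` → cut (S749, F1445). Machine vertices: (104.235,87.025) → (48.870,59.334) → (107.464,5.795) → (104.235,87.025). Closed: final G1 returns to the first vertex.

; Generated by LaserGRBL
G21
G90
G0 X137.304 Y100.204
M4 S749
G1 X129.391 Y95.628 F1445
G1 X119.203 Y76.028
G1 X106.739 Y41.405
G0 X15.575 Y79.663
M4 S749
G1 X14.665 Y117.698 F1445
G1 X48.060 Y99.468
G1 X15.575 Y79.663
G0 X141.485 Y149.662
M4 S749
G1 X163.999 Y101.242 F1445
G1 X115.579 Y78.728
G1 X93.065 Y127.148
G1 X141.485 Y149.662
G0 X144.262 Y41.507
M4 S290
G1 X140.372 Y46.977 F2502
G1 X142.223 Y53.429
G1 X148.421 Y56.004
G1 X154.300 Y52.764
G1 X155.431 Y46.148
G1 X150.964 Y41.138
G1 X144.262 Y41.507
G0 X104.235 Y87.025
M4 S749
G1 X48.870 Y59.334 F1445
G1 X107.464 Y5.795
G1 X104.235 Y87.025
M5
G0 X0.000 Y0.000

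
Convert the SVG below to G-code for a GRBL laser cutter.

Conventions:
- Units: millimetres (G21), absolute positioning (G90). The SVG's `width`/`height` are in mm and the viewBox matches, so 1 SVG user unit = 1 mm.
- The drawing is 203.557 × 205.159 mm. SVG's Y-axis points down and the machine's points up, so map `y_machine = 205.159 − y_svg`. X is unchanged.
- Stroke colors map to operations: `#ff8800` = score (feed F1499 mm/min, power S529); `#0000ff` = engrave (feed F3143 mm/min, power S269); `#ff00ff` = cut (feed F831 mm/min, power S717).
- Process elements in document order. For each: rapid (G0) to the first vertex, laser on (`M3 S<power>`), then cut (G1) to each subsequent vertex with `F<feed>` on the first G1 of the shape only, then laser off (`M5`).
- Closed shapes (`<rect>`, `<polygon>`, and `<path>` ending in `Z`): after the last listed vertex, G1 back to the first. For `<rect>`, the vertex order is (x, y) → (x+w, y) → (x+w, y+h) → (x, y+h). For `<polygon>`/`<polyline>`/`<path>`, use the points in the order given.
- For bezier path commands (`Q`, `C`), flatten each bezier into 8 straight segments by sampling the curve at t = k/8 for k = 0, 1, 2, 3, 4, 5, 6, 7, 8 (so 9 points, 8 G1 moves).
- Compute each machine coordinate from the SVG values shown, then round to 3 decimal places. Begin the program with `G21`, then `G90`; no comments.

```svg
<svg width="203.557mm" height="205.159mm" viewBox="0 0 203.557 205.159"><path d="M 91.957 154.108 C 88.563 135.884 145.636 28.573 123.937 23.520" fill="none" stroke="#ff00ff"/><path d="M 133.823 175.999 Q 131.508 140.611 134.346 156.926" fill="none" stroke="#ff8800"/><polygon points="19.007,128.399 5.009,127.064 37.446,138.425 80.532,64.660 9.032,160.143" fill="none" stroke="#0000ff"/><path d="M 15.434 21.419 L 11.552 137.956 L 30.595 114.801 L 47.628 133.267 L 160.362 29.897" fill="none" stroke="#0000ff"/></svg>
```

G21
G90
G0 X91.957 Y51.051
M3 S717
G1 X93.247 Y61.687 F831
G1 X98.573 Y78.433
G1 X106.306 Y99.046
G1 X114.811 Y121.284
G1 X122.459 Y142.905
G1 X127.617 Y161.666
G1 X128.654 Y175.325
G1 X123.937 Y181.639
M5
G0 X133.823 Y29.160
M3 S529
G1 X133.325 Y37.199 F1499
G1 X132.988 Y43.623
G1 X132.811 Y48.430
G1 X132.796 Y51.622
G1 X132.942 Y53.199
G1 X133.249 Y53.159
G1 X133.717 Y51.504
G1 X134.346 Y48.233
M5
G0 X19.007 Y76.760
M3 S269
G1 X5.009 Y78.095 F3143
G1 X37.446 Y66.734
G1 X80.532 Y140.499
G1 X9.032 Y45.016
G1 X19.007 Y76.760
M5
G0 X15.434 Y183.740
M3 S269
G1 X11.552 Y67.203 F3143
G1 X30.595 Y90.358
G1 X47.628 Y71.892
G1 X160.362 Y175.262
M5

viewBox `0 0 203.557 205.159` with mm width/height → 1 unit = 1 mm. Flip: y_m = 205.159 − y_svg.

**Shape 1** — `<path>` cubic bezier, stroke `#ff00ff` → cut (S717, F831). Control points (SVG): P0=(91.957,154.108), P1=(88.563,135.884), P2=(145.636,28.573), P3=(123.937,23.520); sampled at t=k/8. Machine vertices: (91.957,51.051) → (93.247,61.687) → (98.573,78.433) → (106.306,99.046) → (114.811,121.284) → (122.459,142.905) → (127.617,161.666) → (128.654,175.325) → (123.937,181.639). Open path.

**Shape 2** — `<path>` quadratic bezier, stroke `#ff8800` → score (S529, F1499). Control points (SVG): P0=(133.823,175.999), P1=(131.508,140.611), P2=(134.346,156.926); sampled at t=k/8. Machine vertices: (133.823,29.160) → (133.325,37.199) → (132.988,43.623) → (132.811,48.430) → (132.796,51.622) → (132.942,53.199) → (133.249,53.159) → (133.717,51.504) → (134.346,48.233). Open path.

**Shape 3** — `<polygon>` closed polygon, stroke `#0000ff` → engrave (S269, F3143). Machine vertices: (19.007,76.760) → (5.009,78.095) → (37.446,66.734) → (80.532,140.499) → (9.032,45.016) → (19.007,76.760). Closed: final G1 returns to the first vertex.

**Shape 4** — `<path>` open polyline, stroke `#0000ff` → engrave (S269, F3143). Machine vertices: (15.434,183.740) → (11.552,67.203) → (30.595,90.358) → (47.628,71.892) → (160.362,175.262). Open path.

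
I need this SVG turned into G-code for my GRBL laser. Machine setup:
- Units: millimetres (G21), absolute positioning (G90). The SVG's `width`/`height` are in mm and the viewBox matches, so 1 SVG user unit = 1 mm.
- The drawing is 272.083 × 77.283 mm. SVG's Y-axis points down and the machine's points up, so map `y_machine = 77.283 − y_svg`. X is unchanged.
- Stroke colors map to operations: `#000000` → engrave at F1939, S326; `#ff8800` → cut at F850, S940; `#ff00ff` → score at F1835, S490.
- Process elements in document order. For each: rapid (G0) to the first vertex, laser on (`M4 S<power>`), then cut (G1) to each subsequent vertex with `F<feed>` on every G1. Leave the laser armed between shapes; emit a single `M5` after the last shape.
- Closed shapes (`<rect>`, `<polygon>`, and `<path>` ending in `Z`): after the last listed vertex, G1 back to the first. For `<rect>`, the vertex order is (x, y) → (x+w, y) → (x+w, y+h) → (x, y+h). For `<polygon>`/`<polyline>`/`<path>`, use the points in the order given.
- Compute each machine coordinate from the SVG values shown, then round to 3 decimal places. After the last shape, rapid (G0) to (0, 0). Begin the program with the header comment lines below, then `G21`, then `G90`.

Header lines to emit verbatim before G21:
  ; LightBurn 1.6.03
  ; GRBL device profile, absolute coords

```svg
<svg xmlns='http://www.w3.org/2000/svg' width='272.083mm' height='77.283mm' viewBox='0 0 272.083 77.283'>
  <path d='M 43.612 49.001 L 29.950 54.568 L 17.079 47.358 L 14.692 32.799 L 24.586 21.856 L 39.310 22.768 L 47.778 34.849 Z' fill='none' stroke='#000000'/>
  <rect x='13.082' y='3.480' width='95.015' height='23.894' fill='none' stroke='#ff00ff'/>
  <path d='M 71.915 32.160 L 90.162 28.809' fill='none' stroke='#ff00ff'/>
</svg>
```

1 u = 1 mm; y_m = 77.283 − y.

[1] `<path>` regular polygon, #000000→engrave S326 F1939: (43.612,28.282) → (29.950,22.715) → (17.079,29.925) → (14.692,44.484) → (24.586,55.427) → (39.310,54.515) → (47.778,42.434) → (43.612,28.282) (closed)

[2] `<rect>` rectangle, #ff00ff→score S490 F1835: (13.082,73.803) → (108.097,73.803) → (108.097,49.909) → (13.082,49.909) → (13.082,73.803) (closed)

[3] `<path>` line segment, #ff00ff→score S490 F1835: (71.915,45.123) → (90.162,48.474)

; LightBurn 1.6.03
; GRBL device profile, absolute coords
G21
G90
G0 X43.612 Y28.282
M4 S326
G1 X29.950 Y22.715 F1939
G1 X17.079 Y29.925 F1939
G1 X14.692 Y44.484 F1939
G1 X24.586 Y55.427 F1939
G1 X39.310 Y54.515 F1939
G1 X47.778 Y42.434 F1939
G1 X43.612 Y28.282 F1939
G0 X13.082 Y73.803
M4 S490
G1 X108.097 Y73.803 F1835
G1 X108.097 Y49.909 F1835
G1 X13.082 Y49.909 F1835
G1 X13.082 Y73.803 F1835
G0 X71.915 Y45.123
M4 S490
G1 X90.162 Y48.474 F1835
M5
G0 X0.000 Y0.000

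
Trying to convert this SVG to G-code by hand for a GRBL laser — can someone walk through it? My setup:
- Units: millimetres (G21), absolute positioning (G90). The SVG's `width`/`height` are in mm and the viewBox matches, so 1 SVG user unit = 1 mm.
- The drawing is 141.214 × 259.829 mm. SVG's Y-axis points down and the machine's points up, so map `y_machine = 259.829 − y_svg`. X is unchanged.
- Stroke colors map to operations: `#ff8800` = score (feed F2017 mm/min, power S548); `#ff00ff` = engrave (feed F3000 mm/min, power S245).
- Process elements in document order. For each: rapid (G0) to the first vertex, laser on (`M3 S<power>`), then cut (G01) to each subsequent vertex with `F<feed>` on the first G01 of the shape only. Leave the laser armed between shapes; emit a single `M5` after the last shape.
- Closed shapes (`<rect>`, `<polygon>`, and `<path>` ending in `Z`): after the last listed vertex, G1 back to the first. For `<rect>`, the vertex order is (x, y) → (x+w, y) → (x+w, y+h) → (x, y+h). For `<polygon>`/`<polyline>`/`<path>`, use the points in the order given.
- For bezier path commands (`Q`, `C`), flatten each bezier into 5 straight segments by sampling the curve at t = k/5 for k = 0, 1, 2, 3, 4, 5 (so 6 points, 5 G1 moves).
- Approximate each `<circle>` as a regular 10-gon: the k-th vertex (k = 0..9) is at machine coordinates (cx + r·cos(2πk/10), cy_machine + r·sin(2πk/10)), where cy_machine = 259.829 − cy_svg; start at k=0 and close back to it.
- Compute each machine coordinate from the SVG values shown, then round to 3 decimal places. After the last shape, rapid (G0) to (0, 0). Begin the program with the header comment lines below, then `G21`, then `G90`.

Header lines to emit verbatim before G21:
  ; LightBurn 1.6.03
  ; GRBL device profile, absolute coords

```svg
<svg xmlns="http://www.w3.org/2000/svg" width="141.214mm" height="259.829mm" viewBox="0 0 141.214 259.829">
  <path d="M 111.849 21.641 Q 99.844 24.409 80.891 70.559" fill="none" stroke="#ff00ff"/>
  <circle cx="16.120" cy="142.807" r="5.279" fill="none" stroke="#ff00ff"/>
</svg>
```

viewBox `0 0 141.214 259.829` with mm width/height → 1 unit = 1 mm. Flip: y_m = 259.829 − y_svg.

**Shape 1** — `<path>` quadratic bezier, stroke `#ff00ff` → engrave (S245, F3000). Control points (SVG): P0=(111.849,21.641), P1=(99.844,24.409), P2=(80.891,70.559); sampled at t=k/5. Machine vertices: (111.849,238.188) → (106.769,235.346) → (101.133,229.032) → (94.942,219.249) → (88.194,205.995) → (80.891,189.270). Open path.

**Shape 2** — `<circle>` circle, stroke `#ff00ff` → engrave (S245, F3000). Machine vertices: (21.399,117.022) → (20.391,120.125) → (17.751,122.043) → (14.489,122.043) → (11.849,120.125) → (10.841,117.022) → (11.849,113.919) → (14.489,112.001) → (17.751,112.001) → (20.391,113.919) → (21.399,117.022). Closed: final G1 returns to the first vertex.

; LightBurn 1.6.03
; GRBL device profile, absolute coords
G21
G90
G0 X111.849 Y238.188
M3 S245
G01 X106.769 Y235.346 F3000
G01 X101.133 Y229.032
G01 X94.942 Y219.249
G01 X88.194 Y205.995
G01 X80.891 Y189.270
G0 X21.399 Y117.022
M3 S245
G01 X20.391 Y120.125 F3000
G01 X17.751 Y122.043
G01 X14.489 Y122.043
G01 X11.849 Y120.125
G01 X10.841 Y117.022
G01 X11.849 Y113.919
G01 X14.489 Y112.001
G01 X17.751 Y112.001
G01 X20.391 Y113.919
G01 X21.399 Y117.022
M5
G0 X0.000 Y0.000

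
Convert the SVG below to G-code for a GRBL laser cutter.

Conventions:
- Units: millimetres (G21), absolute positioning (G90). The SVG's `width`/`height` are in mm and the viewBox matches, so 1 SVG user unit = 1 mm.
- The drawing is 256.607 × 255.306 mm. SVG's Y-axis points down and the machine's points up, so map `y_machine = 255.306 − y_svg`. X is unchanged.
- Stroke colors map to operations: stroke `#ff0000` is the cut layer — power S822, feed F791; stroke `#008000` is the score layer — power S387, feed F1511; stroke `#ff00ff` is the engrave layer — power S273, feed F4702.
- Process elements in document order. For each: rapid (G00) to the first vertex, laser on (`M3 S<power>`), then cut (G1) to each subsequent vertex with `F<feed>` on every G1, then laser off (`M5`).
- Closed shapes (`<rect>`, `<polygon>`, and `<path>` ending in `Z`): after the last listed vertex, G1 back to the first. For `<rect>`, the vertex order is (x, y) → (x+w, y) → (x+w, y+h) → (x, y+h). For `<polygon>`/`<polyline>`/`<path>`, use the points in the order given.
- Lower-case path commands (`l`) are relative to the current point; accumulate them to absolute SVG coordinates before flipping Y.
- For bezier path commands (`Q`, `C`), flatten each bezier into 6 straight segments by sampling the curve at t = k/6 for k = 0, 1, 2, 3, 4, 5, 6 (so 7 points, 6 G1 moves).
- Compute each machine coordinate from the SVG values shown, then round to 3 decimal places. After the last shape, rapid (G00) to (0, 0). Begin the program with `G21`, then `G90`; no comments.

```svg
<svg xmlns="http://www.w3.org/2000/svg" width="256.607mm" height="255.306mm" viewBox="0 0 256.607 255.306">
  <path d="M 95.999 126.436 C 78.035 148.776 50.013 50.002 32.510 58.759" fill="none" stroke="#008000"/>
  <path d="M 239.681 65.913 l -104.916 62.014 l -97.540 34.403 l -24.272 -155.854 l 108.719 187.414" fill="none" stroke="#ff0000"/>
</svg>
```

G21
G90
G00 X95.999 Y128.870
M3 S387
G1 X86.274 Y126.734 F1511
G1 X75.444 Y138.433 F1511
G1 X64.082 Y157.615 F1511
G1 X52.757 Y177.929 F1511
G1 X42.043 Y193.023 F1511
G1 X32.510 Y196.547 F1511
M5
G00 X239.681 Y189.393
M3 S822
G1 X134.765 Y127.379 F791
G1 X37.225 Y92.976 F791
G1 X12.953 Y248.830 F791
G1 X121.672 Y61.416 F791
M5
G00 X0.000 Y0.000

1 u = 1 mm; y_m = 255.306 − y.

[1] `<path>` cubic bezier, #008000→score S387 F1511: (95.999,128.870) → (86.274,126.734) → (75.444,138.433) → (64.082,157.615) → (52.757,177.929) → (42.043,193.023) → (32.510,196.547)

[2] `<path>` open polyline, #ff0000→cut S822 F791: (239.681,189.393) → (134.765,127.379) → (37.225,92.976) → (12.953,248.830) → (121.672,61.416)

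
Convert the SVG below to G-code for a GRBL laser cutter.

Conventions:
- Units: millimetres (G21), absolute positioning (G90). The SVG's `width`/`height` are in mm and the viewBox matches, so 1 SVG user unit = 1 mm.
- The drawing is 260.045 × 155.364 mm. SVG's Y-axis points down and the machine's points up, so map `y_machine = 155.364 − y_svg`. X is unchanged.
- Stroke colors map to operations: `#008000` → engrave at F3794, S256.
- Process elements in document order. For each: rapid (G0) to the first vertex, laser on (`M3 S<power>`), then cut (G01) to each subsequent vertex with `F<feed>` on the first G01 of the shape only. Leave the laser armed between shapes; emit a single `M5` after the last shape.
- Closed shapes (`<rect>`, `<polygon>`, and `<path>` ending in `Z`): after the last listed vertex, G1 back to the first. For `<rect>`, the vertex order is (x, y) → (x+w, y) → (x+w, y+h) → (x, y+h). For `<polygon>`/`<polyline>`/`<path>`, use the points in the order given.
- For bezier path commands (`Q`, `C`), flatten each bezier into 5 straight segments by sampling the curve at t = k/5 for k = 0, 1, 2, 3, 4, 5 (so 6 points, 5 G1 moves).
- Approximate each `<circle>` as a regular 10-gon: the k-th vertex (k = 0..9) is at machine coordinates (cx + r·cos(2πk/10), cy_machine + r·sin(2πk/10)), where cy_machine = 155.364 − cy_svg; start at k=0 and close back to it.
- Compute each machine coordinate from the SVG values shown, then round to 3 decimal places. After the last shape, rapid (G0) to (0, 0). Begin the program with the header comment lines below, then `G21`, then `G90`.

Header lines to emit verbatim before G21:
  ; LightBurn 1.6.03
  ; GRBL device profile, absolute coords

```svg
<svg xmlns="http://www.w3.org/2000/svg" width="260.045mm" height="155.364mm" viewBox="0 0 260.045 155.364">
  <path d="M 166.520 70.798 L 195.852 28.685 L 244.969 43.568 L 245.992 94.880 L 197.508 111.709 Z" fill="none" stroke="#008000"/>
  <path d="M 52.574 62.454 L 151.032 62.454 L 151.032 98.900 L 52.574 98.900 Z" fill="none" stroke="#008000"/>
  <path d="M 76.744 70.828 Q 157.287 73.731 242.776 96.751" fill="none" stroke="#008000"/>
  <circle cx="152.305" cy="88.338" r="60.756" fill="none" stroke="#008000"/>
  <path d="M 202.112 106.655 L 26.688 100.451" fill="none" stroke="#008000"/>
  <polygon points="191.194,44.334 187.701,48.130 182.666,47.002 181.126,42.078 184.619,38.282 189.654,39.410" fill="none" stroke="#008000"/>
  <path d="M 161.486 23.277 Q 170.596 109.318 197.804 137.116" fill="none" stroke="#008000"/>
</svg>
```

viewBox `0 0 260.045 155.364` with mm width/height → 1 unit = 1 mm. Flip: y_m = 155.364 − y_svg.

**Shape 1** — `<path>` regular polygon, stroke `#008000` → engrave (S256, F3794). Machine vertices: (166.520,84.566) → (195.852,126.679) → (244.969,111.796) → (245.992,60.484) → (197.508,43.655) → (166.520,84.566). Closed: final G1 returns to the first vertex.

**Shape 2** — `<path>` rectangle, stroke `#008000` → engrave (S256, F3794). Machine vertices: (52.574,92.910) → (151.032,92.910) → (151.032,56.464) → (52.574,56.464) → (52.574,92.910). Closed: final G1 returns to the first vertex.

**Shape 3** — `<path>` quadratic bezier, stroke `#008000` → engrave (S256, F3794). Control points (SVG): P0=(76.744,70.828), P1=(157.287,73.731), P2=(242.776,96.751); sampled at t=k/5. Machine vertices: (76.744,84.536) → (109.159,82.570) → (141.970,78.995) → (175.176,73.810) → (208.778,67.016) → (242.776,58.613). Open path.

**Shape 4** — `<circle>` circle, stroke `#008000` → engrave (S256, F3794). Machine vertices: (213.061,67.026) → (201.458,102.737) → (171.080,124.808) → (133.530,124.808) → (103.152,102.737) → (91.549,67.026) → (103.152,31.315) → (133.530,9.244) → (171.080,9.244) → (201.458,31.315) → (213.061,67.026). Closed: final G1 returns to the first vertex.

**Shape 5** — `<path>` line segment, stroke `#008000` → engrave (S256, F3794). Machine vertices: (202.112,48.709) → (26.688,54.913). Open path.

**Shape 6** — `<polygon>` regular polygon, stroke `#008000` → engrave (S256, F3794). Machine vertices: (191.194,111.030) → (187.701,107.234) → (182.666,108.362) → (181.126,113.286) → (184.619,117.082) → (189.654,115.954) → (191.194,111.030). Closed: final G1 returns to the first vertex.

**Shape 7** — `<path>` quadratic bezier, stroke `#008000` → engrave (S256, F3794). Control points (SVG): P0=(161.486,23.277), P1=(170.596,109.318), P2=(197.804,137.116); sampled at t=k/5. Machine vertices: (161.486,132.087) → (165.854,100.000) → (171.670,72.573) → (178.933,49.805) → (187.645,31.697) → (197.804,18.248). Open path.

; LightBurn 1.6.03
; GRBL device profile, absolute coords
G21
G90
G0 X166.520 Y84.566
M3 S256
G01 X195.852 Y126.679 F3794
G01 X244.969 Y111.796
G01 X245.992 Y60.484
G01 X197.508 Y43.655
G01 X166.520 Y84.566
G0 X52.574 Y92.910
M3 S256
G01 X151.032 Y92.910 F3794
G01 X151.032 Y56.464
G01 X52.574 Y56.464
G01 X52.574 Y92.910
G0 X76.744 Y84.536
M3 S256
G01 X109.159 Y82.570 F3794
G01 X141.970 Y78.995
G01 X175.176 Y73.810
G01 X208.778 Y67.016
G01 X242.776 Y58.613
G0 X213.061 Y67.026
M3 S256
G01 X201.458 Y102.737 F3794
G01 X171.080 Y124.808
G01 X133.530 Y124.808
G01 X103.152 Y102.737
G01 X91.549 Y67.026
G01 X103.152 Y31.315
G01 X133.530 Y9.244
G01 X171.080 Y9.244
G01 X201.458 Y31.315
G01 X213.061 Y67.026
G0 X202.112 Y48.709
M3 S256
G01 X26.688 Y54.913 F3794
G0 X191.194 Y111.030
M3 S256
G01 X187.701 Y107.234 F3794
G01 X182.666 Y108.362
G01 X181.126 Y113.286
G01 X184.619 Y117.082
G01 X189.654 Y115.954
G01 X191.194 Y111.030
G0 X161.486 Y132.087
M3 S256
G01 X165.854 Y100.000 F3794
G01 X171.670 Y72.573
G01 X178.933 Y49.805
G01 X187.645 Y31.697
G01 X197.804 Y18.248
M5
G0 X0.000 Y0.000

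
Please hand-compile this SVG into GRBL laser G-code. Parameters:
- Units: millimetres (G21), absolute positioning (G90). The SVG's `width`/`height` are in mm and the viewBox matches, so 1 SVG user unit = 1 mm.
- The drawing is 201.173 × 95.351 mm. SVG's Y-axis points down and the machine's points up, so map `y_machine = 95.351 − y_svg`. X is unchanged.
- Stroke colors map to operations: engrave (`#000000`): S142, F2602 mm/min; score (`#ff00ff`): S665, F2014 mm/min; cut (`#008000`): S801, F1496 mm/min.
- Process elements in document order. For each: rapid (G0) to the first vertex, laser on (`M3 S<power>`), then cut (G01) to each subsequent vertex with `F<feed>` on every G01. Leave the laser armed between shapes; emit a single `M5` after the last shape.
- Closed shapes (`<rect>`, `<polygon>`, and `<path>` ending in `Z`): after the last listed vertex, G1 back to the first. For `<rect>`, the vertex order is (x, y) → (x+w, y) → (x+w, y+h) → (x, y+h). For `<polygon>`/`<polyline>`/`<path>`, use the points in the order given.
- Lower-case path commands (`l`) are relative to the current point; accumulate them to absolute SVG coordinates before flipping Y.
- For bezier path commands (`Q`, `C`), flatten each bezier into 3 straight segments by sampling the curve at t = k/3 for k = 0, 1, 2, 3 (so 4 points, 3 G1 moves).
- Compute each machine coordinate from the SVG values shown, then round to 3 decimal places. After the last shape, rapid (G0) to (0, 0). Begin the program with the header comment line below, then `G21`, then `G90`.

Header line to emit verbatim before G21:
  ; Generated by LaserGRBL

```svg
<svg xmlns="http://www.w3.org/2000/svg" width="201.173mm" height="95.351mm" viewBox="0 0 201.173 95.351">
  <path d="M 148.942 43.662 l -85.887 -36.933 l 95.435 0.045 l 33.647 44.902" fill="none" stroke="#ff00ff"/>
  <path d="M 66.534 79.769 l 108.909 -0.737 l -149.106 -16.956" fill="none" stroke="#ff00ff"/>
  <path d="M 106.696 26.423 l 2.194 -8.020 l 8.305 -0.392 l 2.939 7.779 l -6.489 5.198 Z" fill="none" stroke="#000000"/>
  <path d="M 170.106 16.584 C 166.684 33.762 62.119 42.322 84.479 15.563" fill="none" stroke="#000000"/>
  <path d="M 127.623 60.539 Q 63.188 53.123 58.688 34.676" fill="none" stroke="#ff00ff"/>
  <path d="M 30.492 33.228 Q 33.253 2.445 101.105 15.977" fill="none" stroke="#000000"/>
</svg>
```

Since the viewBox matches the mm dimensions, user units are millimetres directly. The only transform is the Y-flip y_m = 95.351 − y_svg.

Shape 1 is a open polyline drawn with `<path>`. Its stroke #ff00ff means score at S665, F2014. After flipping Y the toolpath is (148.942,51.689) → (63.055,88.622) → (158.490,88.577) → (192.137,43.675).

Shape 2 is a open polyline drawn with `<path>`. Its stroke #ff00ff means score at S665, F2014. After flipping Y the toolpath is (66.534,15.582) → (175.443,16.319) → (26.337,33.275).

Shape 3 is a regular polygon drawn with `<path>`. Its stroke #000000 means engrave at S142, F2602. After flipping Y the toolpath is (106.696,68.928) → (108.890,76.948) → (117.195,77.340) → (120.134,69.561) → (113.645,64.363) → (106.696,68.928), returning to the start.

Shape 4 is a cubic bezier drawn with `<path>`. Its stroke #000000 means engrave at S142, F2602. After flipping Y the toolpath is (170.106,78.767) → (141.417,65.451) → (95.980,63.813) → (84.479,79.788).

Shape 5 is a quadratic bezier drawn with `<path>`. Its stroke #ff00ff means score at S665, F2014. After flipping Y the toolpath is (127.623,34.812) → (91.326,40.982) → (68.347,49.603) → (58.688,60.675).

Shape 6 is a quadratic bezier drawn with `<path>`. Its stroke #000000 means engrave at S142, F2602. After flipping Y the toolpath is (30.492,62.123) → (39.565,77.721) → (63.103,83.471) → (101.105,79.374).

; Generated by LaserGRBL
G21
G90
G0 X148.942 Y51.689
M3 S665
G01 X63.055 Y88.622 F2014
G01 X158.490 Y88.577 F2014
G01 X192.137 Y43.675 F2014
G0 X66.534 Y15.582
M3 S665
G01 X175.443 Y16.319 F2014
G01 X26.337 Y33.275 F2014
G0 X106.696 Y68.928
M3 S142
G01 X108.890 Y76.948 F2602
G01 X117.195 Y77.340 F2602
G01 X120.134 Y69.561 F2602
G01 X113.645 Y64.363 F2602
G01 X106.696 Y68.928 F2602
G0 X170.106 Y78.767
M3 S142
G01 X141.417 Y65.451 F2602
G01 X95.980 Y63.813 F2602
G01 X84.479 Y79.788 F2602
G0 X127.623 Y34.812
M3 S665
G01 X91.326 Y40.982 F2014
G01 X68.347 Y49.603 F2014
G01 X58.688 Y60.675 F2014
G0 X30.492 Y62.123
M3 S142
G01 X39.565 Y77.721 F2602
G01 X63.103 Y83.471 F2602
G01 X101.105 Y79.374 F2602
M5
G0 X0.000 Y0.000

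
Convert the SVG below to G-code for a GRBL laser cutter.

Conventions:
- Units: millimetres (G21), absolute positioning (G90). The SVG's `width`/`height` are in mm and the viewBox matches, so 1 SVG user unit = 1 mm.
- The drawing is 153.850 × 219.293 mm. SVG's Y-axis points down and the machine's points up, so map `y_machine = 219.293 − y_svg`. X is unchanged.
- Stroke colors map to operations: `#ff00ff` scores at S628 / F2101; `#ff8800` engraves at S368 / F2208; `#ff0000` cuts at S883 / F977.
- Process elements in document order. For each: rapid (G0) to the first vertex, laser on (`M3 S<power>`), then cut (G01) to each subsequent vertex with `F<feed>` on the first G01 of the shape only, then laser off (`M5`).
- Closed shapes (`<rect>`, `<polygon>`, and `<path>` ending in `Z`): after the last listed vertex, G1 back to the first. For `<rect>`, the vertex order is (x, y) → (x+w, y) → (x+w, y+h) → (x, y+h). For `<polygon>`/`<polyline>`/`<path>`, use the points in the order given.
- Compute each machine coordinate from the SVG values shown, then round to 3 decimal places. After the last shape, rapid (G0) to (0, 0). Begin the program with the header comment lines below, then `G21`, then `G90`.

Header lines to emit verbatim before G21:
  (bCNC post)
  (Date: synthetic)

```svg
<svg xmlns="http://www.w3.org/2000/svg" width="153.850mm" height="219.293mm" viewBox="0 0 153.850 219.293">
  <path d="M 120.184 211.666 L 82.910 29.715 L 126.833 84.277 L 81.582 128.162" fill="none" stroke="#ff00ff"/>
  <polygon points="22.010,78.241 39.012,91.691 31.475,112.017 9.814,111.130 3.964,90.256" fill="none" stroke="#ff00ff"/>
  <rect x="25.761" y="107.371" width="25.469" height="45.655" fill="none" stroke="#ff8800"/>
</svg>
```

(bCNC post)
(Date: synthetic)
G21
G90
G0 X120.184 Y7.627
M3 S628
G01 X82.910 Y189.578 F2101
G01 X126.833 Y135.016
G01 X81.582 Y91.131
M5
G0 X22.010 Y141.052
M3 S628
G01 X39.012 Y127.602 F2101
G01 X31.475 Y107.276
G01 X9.814 Y108.163
G01 X3.964 Y129.037
G01 X22.010 Y141.052
M5
G0 X25.761 Y111.922
M3 S368
G01 X51.230 Y111.922 F2208
G01 X51.230 Y66.267
G01 X25.761 Y66.267
G01 X25.761 Y111.922
M5
G0 X0.000 Y0.000

1 u = 1 mm; y_m = 219.293 − y.

[1] `<path>` open polyline, #ff00ff→score S628 F2101: (120.184,7.627) → (82.910,189.578) → (126.833,135.016) → (81.582,91.131)

[2] `<polygon>` regular polygon, #ff00ff→score S628 F2101: (22.010,141.052) → (39.012,127.602) → (31.475,107.276) → (9.814,108.163) → (3.964,129.037) → (22.010,141.052) (closed)

[3] `<rect>` rectangle, #ff8800→engrave S368 F2208: (25.761,111.922) → (51.230,111.922) → (51.230,66.267) → (25.761,66.267) → (25.761,111.922) (closed)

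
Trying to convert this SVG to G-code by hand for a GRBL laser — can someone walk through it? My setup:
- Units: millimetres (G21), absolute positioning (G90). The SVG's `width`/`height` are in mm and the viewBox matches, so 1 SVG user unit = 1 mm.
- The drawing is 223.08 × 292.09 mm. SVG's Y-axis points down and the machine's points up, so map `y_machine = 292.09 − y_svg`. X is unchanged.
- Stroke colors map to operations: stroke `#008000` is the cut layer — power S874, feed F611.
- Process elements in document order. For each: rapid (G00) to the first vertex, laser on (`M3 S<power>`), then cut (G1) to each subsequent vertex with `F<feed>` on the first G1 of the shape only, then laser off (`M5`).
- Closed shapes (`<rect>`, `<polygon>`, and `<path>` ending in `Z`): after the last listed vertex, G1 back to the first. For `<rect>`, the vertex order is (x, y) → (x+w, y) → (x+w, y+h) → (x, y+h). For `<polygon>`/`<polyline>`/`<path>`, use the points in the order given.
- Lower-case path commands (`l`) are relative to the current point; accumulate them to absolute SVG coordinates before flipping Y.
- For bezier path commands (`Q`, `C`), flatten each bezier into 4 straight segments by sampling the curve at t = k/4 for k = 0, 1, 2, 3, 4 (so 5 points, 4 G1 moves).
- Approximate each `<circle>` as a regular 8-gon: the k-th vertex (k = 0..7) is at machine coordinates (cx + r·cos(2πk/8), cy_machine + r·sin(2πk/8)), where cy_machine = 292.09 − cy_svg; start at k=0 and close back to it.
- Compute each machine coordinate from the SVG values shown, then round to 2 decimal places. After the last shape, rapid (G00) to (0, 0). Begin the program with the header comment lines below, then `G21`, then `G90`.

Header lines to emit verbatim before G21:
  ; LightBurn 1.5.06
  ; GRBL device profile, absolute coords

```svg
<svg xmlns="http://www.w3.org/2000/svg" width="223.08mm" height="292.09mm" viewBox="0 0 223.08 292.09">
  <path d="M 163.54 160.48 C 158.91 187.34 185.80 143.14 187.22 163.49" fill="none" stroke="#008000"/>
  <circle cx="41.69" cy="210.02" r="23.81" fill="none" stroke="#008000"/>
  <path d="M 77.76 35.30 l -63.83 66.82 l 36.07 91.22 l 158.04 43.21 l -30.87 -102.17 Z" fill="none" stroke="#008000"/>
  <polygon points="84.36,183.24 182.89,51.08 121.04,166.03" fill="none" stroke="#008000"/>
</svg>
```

viewBox `0 0 223.08 292.09` with mm width/height → 1 unit = 1 mm. Flip: y_m = 292.09 − y_svg.

**Shape 1** — `<path>` cubic bezier, stroke `#008000` → cut (S874, F611). Control points (SVG): P0=(163.54,160.48), P1=(158.91,187.34), P2=(185.80,143.14), P3=(187.22,163.49); sampled at t=k/4. Machine vertices: (163.54,131.61) → (165.09,122.67) → (173.11,127.66) → (182.27,133.88) → (187.22,128.60). Open path.

**Shape 2** — `<circle>` circle, stroke `#008000` → cut (S874, F611). Machine vertices: (65.50,82.07) → (58.53,98.91) → (41.69,105.88) → (24.85,98.91) → (17.88,82.07) → (24.85,65.23) → (41.69,58.26) → (58.53,65.23) → (65.50,82.07). Closed: final G1 returns to the first vertex.

**Shape 3** — `<path>` closed polygon, stroke `#008000` → cut (S874, F611). Machine vertices: (77.76,256.79) → (13.93,189.97) → (50.00,98.75) → (208.04,55.54) → (177.17,157.71) → (77.76,256.79). Closed: final G1 returns to the first vertex.

**Shape 4** — `<polygon>` closed polygon, stroke `#008000` → cut (S874, F611). Machine vertices: (84.36,108.85) → (182.89,241.01) → (121.04,126.06) → (84.36,108.85). Closed: final G1 returns to the first vertex.

; LightBurn 1.5.06
; GRBL device profile, absolute coords
G21
G90
G00 X163.54 Y131.61
M3 S874
G1 X165.09 Y122.67 F611
G1 X173.11 Y127.66
G1 X182.27 Y133.88
G1 X187.22 Y128.60
M5
G00 X65.50 Y82.07
M3 S874
G1 X58.53 Y98.91 F611
G1 X41.69 Y105.88
G1 X24.85 Y98.91
G1 X17.88 Y82.07
G1 X24.85 Y65.23
G1 X41.69 Y58.26
G1 X58.53 Y65.23
G1 X65.50 Y82.07
M5
G00 X77.76 Y256.79
M3 S874
G1 X13.93 Y189.97 F611
G1 X50.00 Y98.75
G1 X208.04 Y55.54
G1 X177.17 Y157.71
G1 X77.76 Y256.79
M5
G00 X84.36 Y108.85
M3 S874
G1 X182.89 Y241.01 F611
G1 X121.04 Y126.06
G1 X84.36 Y108.85
M5
G00 X0.00 Y0.00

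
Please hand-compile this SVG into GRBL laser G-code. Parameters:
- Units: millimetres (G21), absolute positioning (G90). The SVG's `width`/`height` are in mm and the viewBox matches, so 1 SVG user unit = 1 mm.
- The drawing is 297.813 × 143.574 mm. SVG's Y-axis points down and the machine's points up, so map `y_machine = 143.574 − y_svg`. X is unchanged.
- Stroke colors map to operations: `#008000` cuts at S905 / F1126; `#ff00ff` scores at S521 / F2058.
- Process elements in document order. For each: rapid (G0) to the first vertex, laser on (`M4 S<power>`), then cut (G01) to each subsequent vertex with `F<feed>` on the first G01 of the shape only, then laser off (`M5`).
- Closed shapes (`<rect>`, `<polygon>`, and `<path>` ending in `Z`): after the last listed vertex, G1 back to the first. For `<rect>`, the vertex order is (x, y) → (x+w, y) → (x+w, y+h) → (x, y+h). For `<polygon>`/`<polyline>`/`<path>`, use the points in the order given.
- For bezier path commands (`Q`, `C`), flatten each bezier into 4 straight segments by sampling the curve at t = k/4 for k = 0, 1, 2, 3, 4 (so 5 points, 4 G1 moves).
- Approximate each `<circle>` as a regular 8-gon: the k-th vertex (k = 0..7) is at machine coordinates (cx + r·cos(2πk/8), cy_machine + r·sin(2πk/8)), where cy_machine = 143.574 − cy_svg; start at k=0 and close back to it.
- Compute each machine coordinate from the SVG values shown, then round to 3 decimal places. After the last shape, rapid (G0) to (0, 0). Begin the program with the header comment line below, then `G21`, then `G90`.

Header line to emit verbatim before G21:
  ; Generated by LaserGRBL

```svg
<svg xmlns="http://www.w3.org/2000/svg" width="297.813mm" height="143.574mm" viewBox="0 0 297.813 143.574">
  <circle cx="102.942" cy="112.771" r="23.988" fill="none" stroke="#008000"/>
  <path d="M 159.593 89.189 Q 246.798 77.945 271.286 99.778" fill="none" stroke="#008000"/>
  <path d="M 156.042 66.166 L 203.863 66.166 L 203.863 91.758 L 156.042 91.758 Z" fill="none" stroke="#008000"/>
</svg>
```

; Generated by LaserGRBL
G21
G90
G0 X126.930 Y30.803
M4 S905
G01 X119.904 Y47.765 F1126
G01 X102.942 Y54.791
G01 X85.980 Y47.765
G01 X78.954 Y30.803
G01 X85.980 Y13.841
G01 X102.942 Y6.815
G01 X119.904 Y13.841
G01 X126.930 Y30.803
M5
G0 X159.593 Y54.385
M4 S905
G01 X199.276 Y57.940 F1126
G01 X231.119 Y57.360
G01 X255.122 Y52.645
G01 X271.286 Y43.796
M5
G0 X156.042 Y77.408
M4 S905
G01 X203.863 Y77.408 F1126
G01 X203.863 Y51.816
G01 X156.042 Y51.816
G01 X156.042 Y77.408
M5
G0 X0.000 Y0.000

Since the viewBox matches the mm dimensions, user units are millimetres directly. The only transform is the Y-flip y_m = 143.574 − y_svg.

Shape 1 is a circle drawn with `<circle>`. Its stroke #008000 means cut at S905, F1126. After flipping Y the toolpath is (126.930,30.803) → (119.904,47.765) → (102.942,54.791) → (85.980,47.765) → (78.954,30.803) → (85.980,13.841) → (102.942,6.815) → (119.904,13.841) → (126.930,30.803), returning to the start.

Shape 2 is a quadratic bezier drawn with `<path>`. Its stroke #008000 means cut at S905, F1126. After flipping Y the toolpath is (159.593,54.385) → (199.276,57.940) → (231.119,57.360) → (255.122,52.645) → (271.286,43.796).

Shape 3 is a rectangle drawn with `<path>`. Its stroke #008000 means cut at S905, F1126. After flipping Y the toolpath is (156.042,77.408) → (203.863,77.408) → (203.863,51.816) → (156.042,51.816) → (156.042,77.408), returning to the start.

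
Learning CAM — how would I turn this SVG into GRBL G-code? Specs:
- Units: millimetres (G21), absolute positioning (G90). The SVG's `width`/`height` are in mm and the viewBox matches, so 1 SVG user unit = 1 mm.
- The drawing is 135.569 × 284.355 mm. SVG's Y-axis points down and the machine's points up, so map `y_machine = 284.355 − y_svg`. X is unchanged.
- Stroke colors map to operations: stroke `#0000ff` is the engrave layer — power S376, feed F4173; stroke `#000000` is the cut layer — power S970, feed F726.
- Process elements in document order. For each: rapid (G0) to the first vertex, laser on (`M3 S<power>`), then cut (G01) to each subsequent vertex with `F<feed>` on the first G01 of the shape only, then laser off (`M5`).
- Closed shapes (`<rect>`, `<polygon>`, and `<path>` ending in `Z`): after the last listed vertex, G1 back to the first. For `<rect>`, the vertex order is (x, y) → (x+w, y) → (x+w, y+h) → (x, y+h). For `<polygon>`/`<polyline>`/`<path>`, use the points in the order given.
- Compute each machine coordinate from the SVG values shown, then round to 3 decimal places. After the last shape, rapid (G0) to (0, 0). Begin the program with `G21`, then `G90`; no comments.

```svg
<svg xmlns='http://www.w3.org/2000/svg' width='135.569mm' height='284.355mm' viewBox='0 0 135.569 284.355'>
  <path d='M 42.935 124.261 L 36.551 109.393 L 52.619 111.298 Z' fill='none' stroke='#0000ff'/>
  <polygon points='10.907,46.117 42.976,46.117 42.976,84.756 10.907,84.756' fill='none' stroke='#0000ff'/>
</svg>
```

G21
G90
G0 X42.935 Y160.094
M3 S376
G01 X36.551 Y174.962 F4173
G01 X52.619 Y173.057
G01 X42.935 Y160.094
M5
G0 X10.907 Y238.238
M3 S376
G01 X42.976 Y238.238 F4173
G01 X42.976 Y199.599
G01 X10.907 Y199.599
G01 X10.907 Y238.238
M5
G0 X0.000 Y0.000

viewBox `0 0 135.569 284.355` with mm width/height → 1 unit = 1 mm. Flip: y_m = 284.355 − y_svg.

**Shape 1** — `<path>` regular polygon, stroke `#0000ff` → engrave (S376, F4173). Machine vertices: (42.935,160.094) → (36.551,174.962) → (52.619,173.057) → (42.935,160.094). Closed: final G1 returns to the first vertex.

**Shape 2** — `<polygon>` rectangle, stroke `#0000ff` → engrave (S376, F4173). Machine vertices: (10.907,238.238) → (42.976,238.238) → (42.976,199.599) → (10.907,199.599) → (10.907,238.238). Closed: final G1 returns to the first vertex.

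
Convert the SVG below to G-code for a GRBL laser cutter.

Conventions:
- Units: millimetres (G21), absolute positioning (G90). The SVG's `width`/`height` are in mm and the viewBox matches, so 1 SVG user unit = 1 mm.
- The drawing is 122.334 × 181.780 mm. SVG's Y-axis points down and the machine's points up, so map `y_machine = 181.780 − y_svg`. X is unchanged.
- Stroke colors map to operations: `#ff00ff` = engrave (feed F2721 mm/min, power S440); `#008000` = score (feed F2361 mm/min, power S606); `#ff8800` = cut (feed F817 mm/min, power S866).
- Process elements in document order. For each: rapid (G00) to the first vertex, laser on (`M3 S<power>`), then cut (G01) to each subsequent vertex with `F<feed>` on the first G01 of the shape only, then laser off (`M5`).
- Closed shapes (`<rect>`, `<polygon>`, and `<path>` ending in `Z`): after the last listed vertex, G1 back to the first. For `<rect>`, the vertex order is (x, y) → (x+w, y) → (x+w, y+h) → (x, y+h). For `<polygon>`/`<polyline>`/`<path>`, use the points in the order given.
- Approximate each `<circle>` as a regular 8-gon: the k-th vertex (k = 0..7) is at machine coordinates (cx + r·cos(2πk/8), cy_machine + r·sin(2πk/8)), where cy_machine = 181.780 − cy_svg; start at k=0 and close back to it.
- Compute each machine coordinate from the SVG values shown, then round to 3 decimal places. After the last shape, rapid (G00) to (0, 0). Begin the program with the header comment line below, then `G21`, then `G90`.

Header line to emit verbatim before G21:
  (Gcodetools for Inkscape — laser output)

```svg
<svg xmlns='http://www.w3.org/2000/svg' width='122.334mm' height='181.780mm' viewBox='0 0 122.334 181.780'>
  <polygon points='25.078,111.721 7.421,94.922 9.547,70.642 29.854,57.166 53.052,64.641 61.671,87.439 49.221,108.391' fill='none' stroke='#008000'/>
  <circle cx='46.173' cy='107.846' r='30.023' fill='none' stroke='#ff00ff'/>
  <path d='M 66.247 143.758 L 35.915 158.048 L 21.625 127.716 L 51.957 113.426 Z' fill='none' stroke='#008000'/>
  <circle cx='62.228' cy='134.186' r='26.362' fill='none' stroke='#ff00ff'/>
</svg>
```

(Gcodetools for Inkscape — laser output)
G21
G90
G00 X25.078 Y70.059
M3 S606
G01 X7.421 Y86.858 F2361
G01 X9.547 Y111.138
G01 X29.854 Y124.614
G01 X53.052 Y117.139
G01 X61.671 Y94.341
G01 X49.221 Y73.389
G01 X25.078 Y70.059
M5
G00 X76.196 Y73.934
M3 S440
G01 X67.402 Y95.163 F2721
G01 X46.173 Y103.957
G01 X24.944 Y95.163
G01 X16.150 Y73.934
G01 X24.944 Y52.705
G01 X46.173 Y43.911
G01 X67.402 Y52.705
G01 X76.196 Y73.934
M5
G00 X66.247 Y38.022
M3 S606
G01 X35.915 Y23.732 F2361
G01 X21.625 Y54.064
G01 X51.957 Y68.354
G01 X66.247 Y38.022
M5
G00 X88.590 Y47.594
M3 S440
G01 X80.869 Y66.235 F2721
G01 X62.228 Y73.956
G01 X43.587 Y66.235
G01 X35.866 Y47.594
G01 X43.587 Y28.953
G01 X62.228 Y21.232
G01 X80.869 Y28.953
G01 X88.590 Y47.594
M5
G00 X0.000 Y0.000

Since the viewBox matches the mm dimensions, user units are millimetres directly. The only transform is the Y-flip y_m = 181.780 − y_svg.

Shape 1 is a regular polygon drawn with `<polygon>`. Its stroke #008000 means score at S606, F2361. After flipping Y the toolpath is (25.078,70.059) → (7.421,86.858) → (9.547,111.138) → (29.854,124.614) → (53.052,117.139) → (61.671,94.341) → (49.221,73.389) → (25.078,70.059), returning to the start.

Shape 2 is a circle drawn with `<circle>`. Its stroke #ff00ff means engrave at S440, F2721. After flipping Y the toolpath is (76.196,73.934) → (67.402,95.163) → (46.173,103.957) → (24.944,95.163) → (16.150,73.934) → (24.944,52.705) → (46.173,43.911) → (67.402,52.705) → (76.196,73.934), returning to the start.

Shape 3 is a regular polygon drawn with `<path>`. Its stroke #008000 means score at S606, F2361. After flipping Y the toolpath is (66.247,38.022) → (35.915,23.732) → (21.625,54.064) → (51.957,68.354) → (66.247,38.022), returning to the start.

Shape 4 is a circle drawn with `<circle>`. Its stroke #ff00ff means engrave at S440, F2721. After flipping Y the toolpath is (88.590,47.594) → (80.869,66.235) → (62.228,73.956) → (43.587,66.235) → (35.866,47.594) → (43.587,28.953) → (62.228,21.232) → (80.869,28.953) → (88.590,47.594), returning to the start.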